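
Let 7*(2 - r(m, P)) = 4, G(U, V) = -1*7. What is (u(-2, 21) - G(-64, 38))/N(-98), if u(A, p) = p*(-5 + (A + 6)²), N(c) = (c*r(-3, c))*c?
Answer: 17/980 ≈ 0.017347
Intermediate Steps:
G(U, V) = -7
r(m, P) = 10/7 (r(m, P) = 2 - ⅐*4 = 2 - 4/7 = 10/7)
N(c) = 10*c²/7 (N(c) = (c*(10/7))*c = (10*c/7)*c = 10*c²/7)
u(A, p) = p*(-5 + (6 + A)²)
(u(-2, 21) - G(-64, 38))/N(-98) = (21*(-5 + (6 - 2)²) - 1*(-7))/(((10/7)*(-98)²)) = (21*(-5 + 4²) + 7)/(((10/7)*9604)) = (21*(-5 + 16) + 7)/13720 = (21*11 + 7)*(1/13720) = (231 + 7)*(1/13720) = 238*(1/13720) = 17/980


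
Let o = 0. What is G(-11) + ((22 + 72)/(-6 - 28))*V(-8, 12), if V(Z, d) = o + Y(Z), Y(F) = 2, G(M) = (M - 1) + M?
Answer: -485/17 ≈ -28.529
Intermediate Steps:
G(M) = -1 + 2*M (G(M) = (-1 + M) + M = -1 + 2*M)
V(Z, d) = 2 (V(Z, d) = 0 + 2 = 2)
G(-11) + ((22 + 72)/(-6 - 28))*V(-8, 12) = (-1 + 2*(-11)) + ((22 + 72)/(-6 - 28))*2 = (-1 - 22) + (94/(-34))*2 = -23 + (94*(-1/34))*2 = -23 - 47/17*2 = -23 - 94/17 = -485/17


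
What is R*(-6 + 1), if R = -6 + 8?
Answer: -10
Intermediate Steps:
R = 2
R*(-6 + 1) = 2*(-6 + 1) = 2*(-5) = -10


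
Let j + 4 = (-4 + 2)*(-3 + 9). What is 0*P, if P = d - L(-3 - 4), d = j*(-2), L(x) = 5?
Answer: 0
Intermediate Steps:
j = -16 (j = -4 + (-4 + 2)*(-3 + 9) = -4 - 2*6 = -4 - 12 = -16)
d = 32 (d = -16*(-2) = 32)
P = 27 (P = 32 - 1*5 = 32 - 5 = 27)
0*P = 0*27 = 0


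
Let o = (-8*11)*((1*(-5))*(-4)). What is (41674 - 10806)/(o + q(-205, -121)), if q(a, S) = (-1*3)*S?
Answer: -30868/1397 ≈ -22.096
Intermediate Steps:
q(a, S) = -3*S
o = -1760 (o = -(-440)*(-4) = -88*20 = -1760)
(41674 - 10806)/(o + q(-205, -121)) = (41674 - 10806)/(-1760 - 3*(-121)) = 30868/(-1760 + 363) = 30868/(-1397) = 30868*(-1/1397) = -30868/1397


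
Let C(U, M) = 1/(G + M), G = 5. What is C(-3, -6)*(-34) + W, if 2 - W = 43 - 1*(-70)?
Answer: -77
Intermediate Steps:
C(U, M) = 1/(5 + M)
W = -111 (W = 2 - (43 - 1*(-70)) = 2 - (43 + 70) = 2 - 1*113 = 2 - 113 = -111)
C(-3, -6)*(-34) + W = -34/(5 - 6) - 111 = -34/(-1) - 111 = -1*(-34) - 111 = 34 - 111 = -77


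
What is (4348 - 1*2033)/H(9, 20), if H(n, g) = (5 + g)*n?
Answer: 463/45 ≈ 10.289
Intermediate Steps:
H(n, g) = n*(5 + g)
(4348 - 1*2033)/H(9, 20) = (4348 - 1*2033)/((9*(5 + 20))) = (4348 - 2033)/((9*25)) = 2315/225 = 2315*(1/225) = 463/45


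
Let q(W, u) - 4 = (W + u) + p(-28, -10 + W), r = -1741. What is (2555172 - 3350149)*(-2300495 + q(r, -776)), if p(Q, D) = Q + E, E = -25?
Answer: 1830880524597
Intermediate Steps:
p(Q, D) = -25 + Q (p(Q, D) = Q - 25 = -25 + Q)
q(W, u) = -49 + W + u (q(W, u) = 4 + ((W + u) + (-25 - 28)) = 4 + ((W + u) - 53) = 4 + (-53 + W + u) = -49 + W + u)
(2555172 - 3350149)*(-2300495 + q(r, -776)) = (2555172 - 3350149)*(-2300495 + (-49 - 1741 - 776)) = -794977*(-2300495 - 2566) = -794977*(-2303061) = 1830880524597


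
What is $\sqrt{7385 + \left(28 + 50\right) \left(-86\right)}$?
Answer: $\sqrt{677} \approx 26.019$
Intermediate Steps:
$\sqrt{7385 + \left(28 + 50\right) \left(-86\right)} = \sqrt{7385 + 78 \left(-86\right)} = \sqrt{7385 - 6708} = \sqrt{677}$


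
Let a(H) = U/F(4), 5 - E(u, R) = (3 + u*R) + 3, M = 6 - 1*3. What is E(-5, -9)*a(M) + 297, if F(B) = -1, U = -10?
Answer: -163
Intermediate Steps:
M = 3 (M = 6 - 3 = 3)
E(u, R) = -1 - R*u (E(u, R) = 5 - ((3 + u*R) + 3) = 5 - ((3 + R*u) + 3) = 5 - (6 + R*u) = 5 + (-6 - R*u) = -1 - R*u)
a(H) = 10 (a(H) = -10/(-1) = -10*(-1) = 10)
E(-5, -9)*a(M) + 297 = (-1 - 1*(-9)*(-5))*10 + 297 = (-1 - 45)*10 + 297 = -46*10 + 297 = -460 + 297 = -163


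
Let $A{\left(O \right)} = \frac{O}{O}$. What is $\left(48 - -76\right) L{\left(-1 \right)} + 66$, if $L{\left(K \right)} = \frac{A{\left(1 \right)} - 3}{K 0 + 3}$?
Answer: $- \frac{50}{3} \approx -16.667$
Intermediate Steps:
$A{\left(O \right)} = 1$
$L{\left(K \right)} = - \frac{2}{3}$ ($L{\left(K \right)} = \frac{1 - 3}{K 0 + 3} = - \frac{2}{0 + 3} = - \frac{2}{3}$)
$\left(48 - -76\right) L{\left(-1 \right)} + 66 = \left(48 - -76\right) \left(- \frac{2}{3}\right) + 66 = \left(48 + 76\right) \left(- \frac{2}{3}\right) + 66 = 124 \left(- \frac{2}{3}\right) + 66 = - \frac{248}{3} + 66 = - \frac{50}{3}$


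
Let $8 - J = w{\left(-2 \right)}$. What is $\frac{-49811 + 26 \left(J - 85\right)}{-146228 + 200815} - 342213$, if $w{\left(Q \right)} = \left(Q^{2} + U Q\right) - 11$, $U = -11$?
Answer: $- \frac{18680433234}{54587} \approx -3.4221 \cdot 10^{5}$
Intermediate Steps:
$w{\left(Q \right)} = -11 + Q^{2} - 11 Q$ ($w{\left(Q \right)} = \left(Q^{2} - 11 Q\right) - 11 = -11 + Q^{2} - 11 Q$)
$J = -7$ ($J = 8 - \left(-11 + \left(-2\right)^{2} - -22\right) = 8 - \left(-11 + 4 + 22\right) = 8 - 15 = -7$)
$\frac{-49811 + 26 \left(J - 85\right)}{-146228 + 200815} - 342213 = \frac{-49811 + 26 \left(-7 - 85\right)}{-146228 + 200815} - 342213 = \frac{-49811 + 26 \left(-92\right)}{54587} - 342213 = \left(-49811 - 2392\right) \frac{1}{54587} - 342213 = \left(-52203\right) \frac{1}{54587} - 342213 = - \frac{52203}{54587} - 342213 = - \frac{18680433234}{54587}$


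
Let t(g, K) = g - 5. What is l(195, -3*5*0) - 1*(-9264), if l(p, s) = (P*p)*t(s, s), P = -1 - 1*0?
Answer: 10239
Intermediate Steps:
t(g, K) = -5 + g
P = -1 (P = -1 + 0 = -1)
l(p, s) = -p*(-5 + s) (l(p, s) = (-p)*(-5 + s) = -p*(-5 + s))
l(195, -3*5*0) - 1*(-9264) = 195*(5 - (-3*5)*0) - 1*(-9264) = 195*(5 - (-15)*0) + 9264 = 195*(5 - 1*0) + 9264 = 195*(5 + 0) + 9264 = 195*5 + 9264 = 975 + 9264 = 10239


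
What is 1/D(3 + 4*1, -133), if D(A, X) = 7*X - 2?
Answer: -1/933 ≈ -0.0010718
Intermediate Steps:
D(A, X) = -2 + 7*X
1/D(3 + 4*1, -133) = 1/(-2 + 7*(-133)) = 1/(-2 - 931) = 1/(-933) = -1/933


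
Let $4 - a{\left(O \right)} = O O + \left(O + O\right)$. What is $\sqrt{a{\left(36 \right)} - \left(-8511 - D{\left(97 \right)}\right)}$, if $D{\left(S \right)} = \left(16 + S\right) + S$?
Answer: $\sqrt{7357} \approx 85.773$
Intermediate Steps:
$D{\left(S \right)} = 16 + 2 S$
$a{\left(O \right)} = 4 - O^{2} - 2 O$ ($a{\left(O \right)} = 4 - \left(O O + \left(O + O\right)\right) = 4 - \left(O^{2} + 2 O\right) = 4 - O^{2} - 2 O$)
$\sqrt{a{\left(36 \right)} - \left(-8511 - D{\left(97 \right)}\right)} = \sqrt{\left(4 - 36^{2} - 72\right) + \left(\left(15465 + \left(16 + 2 \cdot 97\right)\right) - 6954\right)} = \sqrt{\left(4 - 1296 - 72\right) + \left(\left(15465 + \left(16 + 194\right)\right) - 6954\right)} = \sqrt{\left(4 - 1296 - 72\right) + \left(\left(15465 + 210\right) - 6954\right)} = \sqrt{-1364 + \left(15675 - 6954\right)} = \sqrt{-1364 + 8721} = \sqrt{7357}$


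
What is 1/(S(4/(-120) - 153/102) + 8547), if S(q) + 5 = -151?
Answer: 1/8391 ≈ 0.00011918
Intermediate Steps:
S(q) = -156 (S(q) = -5 - 151 = -156)
1/(S(4/(-120) - 153/102) + 8547) = 1/(-156 + 8547) = 1/8391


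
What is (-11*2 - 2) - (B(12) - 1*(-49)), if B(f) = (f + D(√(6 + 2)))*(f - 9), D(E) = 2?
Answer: -115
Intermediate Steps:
B(f) = (-9 + f)*(2 + f) (B(f) = (f + 2)*(f - 9) = (2 + f)*(-9 + f) = (-9 + f)*(2 + f))
(-11*2 - 2) - (B(12) - 1*(-49)) = (-11*2 - 2) - ((-18 + 12² - 7*12) - 1*(-49)) = (-22 - 2) - ((-18 + 144 - 84) + 49) = -24 - (42 + 49) = -24 - 1*91 = -24 - 91 = -115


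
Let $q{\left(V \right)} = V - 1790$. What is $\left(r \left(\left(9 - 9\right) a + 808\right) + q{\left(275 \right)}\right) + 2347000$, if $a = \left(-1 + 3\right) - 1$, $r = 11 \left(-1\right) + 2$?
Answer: $2338213$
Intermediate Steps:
$q{\left(V \right)} = -1790 + V$
$r = -9$ ($r = -11 + 2 = -9$)
$a = 1$ ($a = 2 - 1 = 1$)
$\left(r \left(\left(9 - 9\right) a + 808\right) + q{\left(275 \right)}\right) + 2347000 = \left(- 9 \left(\left(9 - 9\right) 1 + 808\right) + \left(-1790 + 275\right)\right) + 2347000 = \left(- 9 \left(0 \cdot 1 + 808\right) - 1515\right) + 2347000 = \left(- 9 \left(0 + 808\right) - 1515\right) + 2347000 = \left(\left(-9\right) 808 - 1515\right) + 2347000 = \left(-7272 - 1515\right) + 2347000 = -8787 + 2347000 = 2338213$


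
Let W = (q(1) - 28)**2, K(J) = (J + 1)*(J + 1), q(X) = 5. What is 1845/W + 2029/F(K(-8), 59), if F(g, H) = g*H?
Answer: 6407236/1529339 ≈ 4.1895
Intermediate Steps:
K(J) = (1 + J)**2 (K(J) = (1 + J)*(1 + J) = (1 + J)**2)
W = 529 (W = (5 - 28)**2 = (-23)**2 = 529)
F(g, H) = H*g
1845/W + 2029/F(K(-8), 59) = 1845/529 + 2029/((59*(1 - 8)**2)) = 1845*(1/529) + 2029/((59*(-7)**2)) = 1845/529 + 2029/((59*49)) = 1845/529 + 2029/2891 = 6407236/1529339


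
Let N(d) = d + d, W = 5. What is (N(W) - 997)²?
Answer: 974169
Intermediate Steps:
N(d) = 2*d
(N(W) - 997)² = (2*5 - 997)² = (10 - 997)² = (-987)² = 974169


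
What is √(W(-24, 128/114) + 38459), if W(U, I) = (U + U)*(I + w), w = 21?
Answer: √13500355/19 ≈ 193.38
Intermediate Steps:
W(U, I) = 2*U*(21 + I) (W(U, I) = (U + U)*(I + 21) = (2*U)*(21 + I) = 2*U*(21 + I))
√(W(-24, 128/114) + 38459) = √(2*(-24)*(21 + 128/114) + 38459) = √(2*(-24)*(21 + 128*(1/114)) + 38459) = √(2*(-24)*(21 + 64/57) + 38459) = √(2*(-24)*(1261/57) + 38459) = √(-20176/19 + 38459) = √(710545/19) = √13500355/19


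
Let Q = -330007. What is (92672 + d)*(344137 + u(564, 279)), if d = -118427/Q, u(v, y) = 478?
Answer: 10539197587249565/330007 ≈ 3.1936e+10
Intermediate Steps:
d = 118427/330007 (d = -118427/(-330007) = -118427*(-1/330007) = 118427/330007 ≈ 0.35886)
(92672 + d)*(344137 + u(564, 279)) = (92672 + 118427/330007)*(344137 + 478) = (30582527131/330007)*344615 = 10539197587249565/330007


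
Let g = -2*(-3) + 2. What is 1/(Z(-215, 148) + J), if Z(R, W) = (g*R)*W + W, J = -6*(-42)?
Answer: -1/254160 ≈ -3.9345e-6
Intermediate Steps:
g = 8 (g = 6 + 2 = 8)
J = 252
Z(R, W) = W + 8*R*W (Z(R, W) = (8*R)*W + W = 8*R*W + W = W + 8*R*W)
1/(Z(-215, 148) + J) = 1/(148*(1 + 8*(-215)) + 252) = 1/(148*(1 - 1720) + 252) = 1/(148*(-1719) + 252) = 1/(-254412 + 252) = 1/(-254160) = -1/254160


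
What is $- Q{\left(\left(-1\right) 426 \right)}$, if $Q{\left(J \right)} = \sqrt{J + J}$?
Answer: $- 2 i \sqrt{213} \approx - 29.189 i$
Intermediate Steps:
$Q{\left(J \right)} = \sqrt{2} \sqrt{J}$ ($Q{\left(J \right)} = \sqrt{2 J} = \sqrt{2} \sqrt{J}$)
$- Q{\left(\left(-1\right) 426 \right)} = - \sqrt{2} \sqrt{\left(-1\right) 426} = - \sqrt{2} \sqrt{-426} = - \sqrt{2} i \sqrt{426} = - 2 i \sqrt{213}$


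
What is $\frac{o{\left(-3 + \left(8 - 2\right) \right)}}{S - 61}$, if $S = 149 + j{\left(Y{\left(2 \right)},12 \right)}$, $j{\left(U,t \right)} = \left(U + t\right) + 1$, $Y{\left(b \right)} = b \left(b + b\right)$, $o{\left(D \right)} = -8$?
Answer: $- \frac{8}{109} \approx -0.073395$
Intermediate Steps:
$Y{\left(b \right)} = 2 b^{2}$ ($Y{\left(b \right)} = b 2 b = 2 b^{2}$)
$j{\left(U,t \right)} = 1 + U + t$
$S = 170$ ($S = 149 + \left(1 + 2 \cdot 2^{2} + 12\right) = 149 + \left(1 + 2 \cdot 4 + 12\right) = 149 + \left(1 + 8 + 12\right) = 149 + 21 = 170$)
$\frac{o{\left(-3 + \left(8 - 2\right) \right)}}{S - 61} = - \frac{8}{170 - 61} = - \frac{8}{109}$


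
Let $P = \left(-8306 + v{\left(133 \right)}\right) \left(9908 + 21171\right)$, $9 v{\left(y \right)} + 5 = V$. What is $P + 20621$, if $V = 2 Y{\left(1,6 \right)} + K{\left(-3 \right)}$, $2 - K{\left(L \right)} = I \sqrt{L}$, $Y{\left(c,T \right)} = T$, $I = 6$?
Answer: $-258090474 - \frac{62158 i \sqrt{3}}{3} \approx -2.5809 \cdot 10^{8} - 35887.0 i$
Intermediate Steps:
$K{\left(L \right)} = 2 - 6 \sqrt{L}$
$V = 14 - 6 i \sqrt{3}$ ($V = 2 \cdot 6 + \left(2 - 6 \sqrt{-3}\right) = 12 + \left(2 - 6 i \sqrt{3}\right) = 14 - 6 i \sqrt{3} \approx 14.0 - 10.392 i$)
$v{\left(y \right)} = 1 - \frac{2 i \sqrt{3}}{3}$ ($v{\left(y \right)} = - \frac{5}{9} + \frac{14 - 6 i \sqrt{3}}{9} = - \frac{5}{9} + \left(\frac{14}{9} - \frac{2 i \sqrt{3}}{3}\right) = 1 - \frac{2 i \sqrt{3}}{3}$)
$P = -258111095 - \frac{62158 i \sqrt{3}}{3}$ ($P = \left(-8306 + \left(1 - \frac{2 i \sqrt{3}}{3}\right)\right) \left(9908 + 21171\right) = \left(-8305 - \frac{2 i \sqrt{3}}{3}\right) 31079 = -258111095 - \frac{62158 i \sqrt{3}}{3} \approx -2.5811 \cdot 10^{8} - 35887.0 i$)
$P + 20621 = \left(-258111095 - \frac{62158 i \sqrt{3}}{3}\right) + 20621 = -258090474 - \frac{62158 i \sqrt{3}}{3}$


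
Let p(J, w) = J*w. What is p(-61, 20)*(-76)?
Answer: 92720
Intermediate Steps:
p(-61, 20)*(-76) = -61*20*(-76) = -1220*(-76) = 92720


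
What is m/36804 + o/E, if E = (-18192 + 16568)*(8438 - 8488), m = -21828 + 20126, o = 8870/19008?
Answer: -21888539731/473375992320 ≈ -0.046239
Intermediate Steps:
o = 4435/9504 (o = 8870*(1/19008) = 4435/9504 ≈ 0.46665)
m = -1702
E = 81200 (E = -1624*(-50) = 81200)
m/36804 + o/E = -1702/36804 + (4435/9504)/81200 = -1702*1/36804 + (4435/9504)*(1/81200) = -851/18402 + 887/154344960 = -21888539731/473375992320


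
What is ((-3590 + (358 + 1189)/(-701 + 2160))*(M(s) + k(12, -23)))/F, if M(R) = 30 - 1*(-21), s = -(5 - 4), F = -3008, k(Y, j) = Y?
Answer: 329884569/4388672 ≈ 75.167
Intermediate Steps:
s = -1 (s = -1*1 = -1)
M(R) = 51 (M(R) = 30 + 21 = 51)
((-3590 + (358 + 1189)/(-701 + 2160))*(M(s) + k(12, -23)))/F = ((-3590 + (358 + 1189)/(-701 + 2160))*(51 + 12))/(-3008) = ((-3590 + 1547/1459)*63)*(-1/3008) = -5236263/1459*63*(-1/3008) = -329884569/1459*(-1/3008) = 329884569/4388672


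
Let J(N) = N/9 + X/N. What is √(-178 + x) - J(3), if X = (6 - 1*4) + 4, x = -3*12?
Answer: -7/3 + I*√214 ≈ -2.3333 + 14.629*I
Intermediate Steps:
x = -36
X = 6 (X = (6 - 4) + 4 = 2 + 4 = 6)
J(N) = 6/N + N/9 (J(N) = N/9 + 6/N = 6/N + N/9)
√(-178 + x) - J(3) = √(-178 - 36) - (6/3 + (⅑)*3) = √(-214) - (6*(⅓) + ⅓) = I*√214 - (2 + ⅓) = I*√214 - 1*7/3 = I*√214 - 7/3 = -7/3 + I*√214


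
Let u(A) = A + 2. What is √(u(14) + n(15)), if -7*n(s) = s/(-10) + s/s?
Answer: 15*√14/14 ≈ 4.0089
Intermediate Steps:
n(s) = -⅐ + s/70 (n(s) = -(s/(-10) + s/s)/7 = -(s*(-⅒) + 1)/7 = -(-s/10 + 1)/7 = -(1 - s/10)/7 = -⅐ + s/70)
u(A) = 2 + A
√(u(14) + n(15)) = √((2 + 14) + (-⅐ + (1/70)*15)) = √(16 + (-⅐ + 3/14)) = √(16 + 1/14) = √(225/14) = 15*√14/14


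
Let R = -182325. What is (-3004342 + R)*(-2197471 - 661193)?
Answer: 9109610232888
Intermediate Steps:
(-3004342 + R)*(-2197471 - 661193) = (-3004342 - 182325)*(-2197471 - 661193) = -3186667*(-2858664) = 9109610232888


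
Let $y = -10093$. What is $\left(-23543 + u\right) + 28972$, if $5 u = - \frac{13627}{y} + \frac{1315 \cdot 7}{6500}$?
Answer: $\frac{356203126813}{65604500} \approx 5429.6$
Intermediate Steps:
$u = \frac{36296313}{65604500}$ ($u = \frac{- \frac{13627}{-10093} + \frac{1315 \cdot 7}{6500}}{5} = \frac{\left(-13627\right) \left(- \frac{1}{10093}\right) + 9205 \cdot \frac{1}{6500}}{5} = \frac{\frac{13627}{10093} + \frac{1841}{1300}}{5} = \frac{1}{5} \cdot \frac{36296313}{13120900} = \frac{36296313}{65604500} \approx 0.55326$)
$\left(-23543 + u\right) + 28972 = \left(-23543 + \frac{36296313}{65604500}\right) + 28972 = - \frac{1544490447187}{65604500} + 28972 = \frac{356203126813}{65604500}$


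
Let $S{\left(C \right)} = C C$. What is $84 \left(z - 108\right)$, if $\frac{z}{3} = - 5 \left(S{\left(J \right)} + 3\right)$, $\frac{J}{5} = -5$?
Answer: $-800352$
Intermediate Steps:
$J = -25$ ($J = 5 \left(-5\right) = -25$)
$S{\left(C \right)} = C^{2}$
$z = -9420$ ($z = 3 \left(- 5 \left(\left(-25\right)^{2} + 3\right)\right) = 3 \left(- 5 \left(625 + 3\right)\right) = 3 \left(\left(-5\right) 628\right) = 3 \left(-3140\right) = -9420$)
$84 \left(z - 108\right) = 84 \left(-9420 - 108\right) = 84 \left(-9528\right) = -800352$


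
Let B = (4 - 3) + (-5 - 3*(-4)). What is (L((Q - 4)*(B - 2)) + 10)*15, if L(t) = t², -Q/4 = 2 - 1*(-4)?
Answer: 423510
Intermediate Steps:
Q = -24 (Q = -4*(2 - 1*(-4)) = -4*(2 + 4) = -4*6 = -24)
B = 8 (B = 1 + (-5 + 12) = 1 + 7 = 8)
(L((Q - 4)*(B - 2)) + 10)*15 = (((-24 - 4)*(8 - 2))² + 10)*15 = ((-28*6)² + 10)*15 = ((-168)² + 10)*15 = (28224 + 10)*15 = 28234*15 = 423510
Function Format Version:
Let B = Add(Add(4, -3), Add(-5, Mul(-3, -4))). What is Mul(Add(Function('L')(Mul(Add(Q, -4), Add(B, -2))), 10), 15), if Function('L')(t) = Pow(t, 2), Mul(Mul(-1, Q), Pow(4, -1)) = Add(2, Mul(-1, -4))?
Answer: 423510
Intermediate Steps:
Q = -24 (Q = Mul(-4, Add(2, Mul(-1, -4))) = Mul(-4, Add(2, 4)) = Mul(-4, 6) = -24)
B = 8 (B = Add(1, Add(-5, 12)) = Add(1, 7) = 8)
Mul(Add(Function('L')(Mul(Add(Q, -4), Add(B, -2))), 10), 15) = Mul(Add(Pow(Mul(Add(-24, -4), Add(8, -2)), 2), 10), 15) = Mul(Add(Pow(Mul(-28, 6), 2), 10), 15) = Mul(Add(Pow(-168, 2), 10), 15) = Mul(Add(28224, 10), 15) = Mul(28234, 15) = 423510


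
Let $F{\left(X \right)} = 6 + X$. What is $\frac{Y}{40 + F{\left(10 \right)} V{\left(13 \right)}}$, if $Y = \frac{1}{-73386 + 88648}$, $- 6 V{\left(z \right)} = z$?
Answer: $\frac{3}{244192} \approx 1.2285 \cdot 10^{-5}$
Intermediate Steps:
$V{\left(z \right)} = - \frac{z}{6}$
$Y = \frac{1}{15262} \approx 6.5522 \cdot 10^{-5}$
$\frac{Y}{40 + F{\left(10 \right)} V{\left(13 \right)}} = \frac{1}{15262 \left(40 + \left(6 + 10\right) \left(\left(- \frac{1}{6}\right) 13\right)\right)} = \frac{1}{15262 \left(40 + 16 \left(- \frac{13}{6}\right)\right)} = \frac{1}{15262 \left(40 - \frac{104}{3}\right)} = \frac{1}{15262 \cdot \frac{16}{3}} = \frac{1}{15262} \cdot \frac{3}{16} = \frac{3}{244192}$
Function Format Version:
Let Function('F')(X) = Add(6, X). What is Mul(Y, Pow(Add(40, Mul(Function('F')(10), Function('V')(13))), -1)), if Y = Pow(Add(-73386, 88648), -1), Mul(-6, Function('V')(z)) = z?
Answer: Rational(3, 244192) ≈ 1.2285e-5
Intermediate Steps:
Function('V')(z) = Mul(Rational(-1, 6), z)
Y = Rational(1, 15262) (Y = Pow(15262, -1) = Rational(1, 15262) ≈ 6.5522e-5)
Mul(Y, Pow(Add(40, Mul(Function('F')(10), Function('V')(13))), -1)) = Mul(Rational(1, 15262), Pow(Add(40, Mul(Add(6, 10), Mul(Rational(-1, 6), 13))), -1)) = Mul(Rational(1, 15262), Pow(Add(40, Mul(16, Rational(-13, 6))), -1)) = Mul(Rational(1, 15262), Pow(Add(40, Rational(-104, 3)), -1)) = Mul(Rational(1, 15262), Pow(Rational(16, 3), -1)) = Mul(Rational(1, 15262), Rational(3, 16)) = Rational(3, 244192)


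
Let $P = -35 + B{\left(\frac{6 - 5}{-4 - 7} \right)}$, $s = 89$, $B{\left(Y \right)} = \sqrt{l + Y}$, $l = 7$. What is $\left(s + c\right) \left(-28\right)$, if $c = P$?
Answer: $-1512 - \frac{56 \sqrt{209}}{11} \approx -1585.6$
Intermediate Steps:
$B{\left(Y \right)} = \sqrt{7 + Y}$
$P = -35 + \frac{2 \sqrt{209}}{11}$ ($P = -35 + \sqrt{7 + \frac{6 - 5}{-4 - 7}} = -35 + \sqrt{7 + 1 \frac{1}{-11}} = -35 + \sqrt{7 + 1 \left(- \frac{1}{11}\right)} = -35 + \sqrt{7 - \frac{1}{11}} = -35 + \sqrt{\frac{76}{11}} = -35 + \frac{2 \sqrt{209}}{11} \approx -32.371$)
$c = -35 + \frac{2 \sqrt{209}}{11} \approx -32.371$
$\left(s + c\right) \left(-28\right) = \left(89 - \left(35 - \frac{2 \sqrt{209}}{11}\right)\right) \left(-28\right) = \left(54 + \frac{2 \sqrt{209}}{11}\right) \left(-28\right) = -1512 - \frac{56 \sqrt{209}}{11}$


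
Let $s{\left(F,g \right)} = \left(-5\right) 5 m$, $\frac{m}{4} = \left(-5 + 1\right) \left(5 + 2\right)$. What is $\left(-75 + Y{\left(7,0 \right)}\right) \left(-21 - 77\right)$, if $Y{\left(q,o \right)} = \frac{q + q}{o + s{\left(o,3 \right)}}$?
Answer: $\frac{734951}{100} \approx 7349.5$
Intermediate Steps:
$m = -112$ ($m = 4 \left(-5 + 1\right) \left(5 + 2\right) = 4 \left(\left(-4\right) 7\right) = 4 \left(-28\right) = -112$)
$s{\left(F,g \right)} = 2800$ ($s{\left(F,g \right)} = \left(-5\right) 5 \left(-112\right) = \left(-25\right) \left(-112\right) = 2800$)
$Y{\left(q,o \right)} = \frac{2 q}{2800 + o}$ ($Y{\left(q,o \right)} = \frac{q + q}{o + 2800} = \frac{2 q}{2800 + o}$)
$\left(-75 + Y{\left(7,0 \right)}\right) \left(-21 - 77\right) = \left(-75 + 2 \cdot 7 \frac{1}{2800 + 0}\right) \left(-21 - 77\right) = \left(-75 + 2 \cdot 7 \cdot \frac{1}{2800}\right) \left(-98\right) = \left(-75 + \frac{1}{200}\right) \left(-98\right) = \left(- \frac{14999}{200}\right) \left(-98\right) = \frac{734951}{100}$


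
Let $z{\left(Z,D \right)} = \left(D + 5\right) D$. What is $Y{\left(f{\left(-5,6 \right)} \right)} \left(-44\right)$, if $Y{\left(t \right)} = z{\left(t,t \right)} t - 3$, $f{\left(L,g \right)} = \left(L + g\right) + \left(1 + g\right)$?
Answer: $-36476$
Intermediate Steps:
$z{\left(Z,D \right)} = D \left(5 + D\right)$ ($z{\left(Z,D \right)} = \left(5 + D\right) D = D \left(5 + D\right)$)
$f{\left(L,g \right)} = 1 + L + 2 g$
$Y{\left(t \right)} = -3 + t^{2} \left(5 + t\right)$ ($Y{\left(t \right)} = t \left(5 + t\right) t - 3 = t^{2} \left(5 + t\right) - 3 = -3 + t^{2} \left(5 + t\right)$)
$Y{\left(f{\left(-5,6 \right)} \right)} \left(-44\right) = \left(-3 + \left(1 - 5 + 2 \cdot 6\right)^{2} \left(5 + \left(1 - 5 + 2 \cdot 6\right)\right)\right) \left(-44\right) = \left(-3 + \left(1 - 5 + 12\right)^{2} \left(5 + \left(1 - 5 + 12\right)\right)\right) \left(-44\right) = \left(-3 + 8^{2} \left(5 + 8\right)\right) \left(-44\right) = \left(-3 + 64 \cdot 13\right) \left(-44\right) = \left(-3 + 832\right) \left(-44\right) = 829 \left(-44\right) = -36476$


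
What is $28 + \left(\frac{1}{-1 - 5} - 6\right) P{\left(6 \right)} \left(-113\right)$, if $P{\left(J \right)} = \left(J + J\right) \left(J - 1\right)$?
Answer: $41838$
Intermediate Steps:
$P{\left(J \right)} = 2 J \left(-1 + J\right)$
$28 + \left(\frac{1}{-1 - 5} - 6\right) P{\left(6 \right)} \left(-113\right) = 28 + \left(\frac{1}{-1 - 5} - 6\right) 2 \cdot 6 \left(-1 + 6\right) \left(-113\right) = 28 + \left(\frac{1}{-6} - 6\right) 2 \cdot 6 \cdot 5 \left(-113\right) = 28 + \left(- \frac{1}{6} - 6\right) 60 \left(-113\right) = 28 + \left(- \frac{37}{6}\right) 60 \left(-113\right) = 28 - -41810 = 28 + 41810 = 41838$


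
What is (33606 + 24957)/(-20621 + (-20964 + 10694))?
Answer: -19521/10297 ≈ -1.8958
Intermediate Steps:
(33606 + 24957)/(-20621 + (-20964 + 10694)) = 58563/(-20621 - 10270) = 58563/(-30891) = 58563*(-1/30891) = -19521/10297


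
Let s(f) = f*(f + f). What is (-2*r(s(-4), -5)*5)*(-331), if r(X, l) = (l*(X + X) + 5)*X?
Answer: -33364800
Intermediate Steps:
s(f) = 2*f² (s(f) = f*(2*f) = 2*f²)
r(X, l) = X*(5 + 2*X*l) (r(X, l) = (l*(2*X) + 5)*X = (2*X*l + 5)*X = (5 + 2*X*l)*X = X*(5 + 2*X*l))
(-2*r(s(-4), -5)*5)*(-331) = (-2*2*(-4)²*(5 + 2*(2*(-4)²)*(-5))*5)*(-331) = (-2*2*16*(5 + 2*(2*16)*(-5))*5)*(-331) = (-64*(5 + 2*32*(-5))*5)*(-331) = (-64*(5 - 320)*5)*(-331) = (-64*(-315)*5)*(-331) = (-2*(-10080)*5)*(-331) = (20160*5)*(-331) = 100800*(-331) = -33364800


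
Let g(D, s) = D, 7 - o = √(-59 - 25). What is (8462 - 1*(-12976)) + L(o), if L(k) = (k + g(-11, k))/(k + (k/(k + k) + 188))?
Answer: 3284663254/153217 - 1596*I*√21/153217 ≈ 21438.0 - 0.047735*I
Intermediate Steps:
o = 7 - 2*I*√21 (o = 7 - √(-59 - 25) = 7 - √(-84) = 7 - 2*I*√21 ≈ 7.0 - 9.1651*I)
L(k) = (-11 + k)/(377/2 + k) (L(k) = (k - 11)/(k + (k/(k + k) + 188)) = (-11 + k)/(k + (k/((2*k)) + 188)) = (-11 + k)/(k + ((1/(2*k))*k + 188)) = (-11 + k)/(k + (½ + 188)) = (-11 + k)/(k + 377/2) = (-11 + k)/(377/2 + k))
(8462 - 1*(-12976)) + L(o) = (8462 - 1*(-12976)) + 2*(-11 + (7 - 2*I*√21))/(377 + 2*(7 - 2*I*√21)) = (8462 + 12976) + 2*(-4 - 2*I*√21)/(377 + (14 - 4*I*√21)) = 21438 + 2*(-4 - 2*I*√21)/(391 - 4*I*√21)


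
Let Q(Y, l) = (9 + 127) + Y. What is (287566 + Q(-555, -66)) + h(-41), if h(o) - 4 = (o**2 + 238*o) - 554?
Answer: 278520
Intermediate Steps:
Q(Y, l) = 136 + Y
h(o) = -550 + o**2 + 238*o (h(o) = 4 + ((o**2 + 238*o) - 554) = 4 + (-554 + o**2 + 238*o) = -550 + o**2 + 238*o)
(287566 + Q(-555, -66)) + h(-41) = (287566 + (136 - 555)) + (-550 + (-41)**2 + 238*(-41)) = (287566 - 419) + (-550 + 1681 - 9758) = 287147 - 8627 = 278520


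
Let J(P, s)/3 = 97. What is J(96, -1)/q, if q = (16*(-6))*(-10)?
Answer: 97/320 ≈ 0.30312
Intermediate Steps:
J(P, s) = 291 (J(P, s) = 3*97 = 291)
q = 960 (q = -96*(-10) = 960)
J(96, -1)/q = 291/960 = 291*(1/960) = 97/320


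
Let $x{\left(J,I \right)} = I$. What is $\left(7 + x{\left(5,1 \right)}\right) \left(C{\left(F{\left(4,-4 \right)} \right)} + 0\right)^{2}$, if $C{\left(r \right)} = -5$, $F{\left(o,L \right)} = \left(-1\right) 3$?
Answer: $200$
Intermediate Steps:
$F{\left(o,L \right)} = -3$
$\left(7 + x{\left(5,1 \right)}\right) \left(C{\left(F{\left(4,-4 \right)} \right)} + 0\right)^{2} = \left(7 + 1\right) \left(-5 + 0\right)^{2} = 8 \left(-5\right)^{2} = 8 \cdot 25 = 200$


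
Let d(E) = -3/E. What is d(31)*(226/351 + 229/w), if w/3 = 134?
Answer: -57077/486018 ≈ -0.11744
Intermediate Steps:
w = 402 (w = 3*134 = 402)
d(31)*(226/351 + 229/w) = (-3/31)*(226/351 + 229/402) = (-3*1/31)*(226*(1/351) + 229*(1/402)) = -3*(226/351 + 229/402)/31 = -3/31*57077/47034 = -57077/486018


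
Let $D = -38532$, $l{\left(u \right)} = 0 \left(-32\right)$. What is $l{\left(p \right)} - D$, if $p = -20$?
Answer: $38532$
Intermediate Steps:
$l{\left(u \right)} = 0$
$l{\left(p \right)} - D = 0 - -38532 = 0 + 38532 = 38532$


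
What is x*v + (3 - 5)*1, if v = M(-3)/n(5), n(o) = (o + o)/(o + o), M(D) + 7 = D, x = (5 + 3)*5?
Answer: -402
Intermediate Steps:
x = 40 (x = 8*5 = 40)
M(D) = -7 + D
n(o) = 1 (n(o) = (2*o)/((2*o)) = (2*o)*(1/(2*o)) = 1)
v = -10 (v = (-7 - 3)/1 = -10*1 = -10)
x*v + (3 - 5)*1 = 40*(-10) + (3 - 5)*1 = -400 - 2*1 = -400 - 2 = -402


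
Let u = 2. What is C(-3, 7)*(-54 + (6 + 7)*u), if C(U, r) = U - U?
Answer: 0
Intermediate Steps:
C(U, r) = 0
C(-3, 7)*(-54 + (6 + 7)*u) = 0*(-54 + (6 + 7)*2) = 0*(-54 + 13*2) = 0*(-54 + 26) = 0*(-28) = 0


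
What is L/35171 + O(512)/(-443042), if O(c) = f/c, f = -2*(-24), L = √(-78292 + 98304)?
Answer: -3/14177344 + 2*√5003/35171 ≈ 0.0040220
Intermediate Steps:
L = 2*√5003 (L = √20012 = 2*√5003 ≈ 141.46)
f = 48
O(c) = 48/c
L/35171 + O(512)/(-443042) = (2*√5003)/35171 + (48/512)/(-443042) = (2*√5003)*(1/35171) + (48*(1/512))*(-1/443042) = 2*√5003/35171 + (3/32)*(-1/443042) = 2*√5003/35171 - 3/14177344 = -3/14177344 + 2*√5003/35171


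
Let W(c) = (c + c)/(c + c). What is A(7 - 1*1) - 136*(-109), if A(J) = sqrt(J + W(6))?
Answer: 14824 + sqrt(7) ≈ 14827.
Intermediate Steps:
W(c) = 1 (W(c) = (2*c)/((2*c)) = (2*c)*(1/(2*c)) = 1)
A(J) = sqrt(1 + J) (A(J) = sqrt(J + 1) = sqrt(1 + J))
A(7 - 1*1) - 136*(-109) = sqrt(1 + (7 - 1*1)) - 136*(-109) = sqrt(1 + (7 - 1)) + 14824 = sqrt(1 + 6) + 14824 = sqrt(7) + 14824 = 14824 + sqrt(7)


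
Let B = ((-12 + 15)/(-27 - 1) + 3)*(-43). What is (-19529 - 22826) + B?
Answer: -1189423/28 ≈ -42479.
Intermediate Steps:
B = -3483/28 (B = (3/(-28) + 3)*(-43) = (3*(-1/28) + 3)*(-43) = (-3/28 + 3)*(-43) = (81/28)*(-43) = -3483/28 ≈ -124.39)
(-19529 - 22826) + B = (-19529 - 22826) - 3483/28 = -42355 - 3483/28 = -1189423/28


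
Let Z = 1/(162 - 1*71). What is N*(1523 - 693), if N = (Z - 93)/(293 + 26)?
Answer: -7023460/29029 ≈ -241.95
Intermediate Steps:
Z = 1/91 (Z = 1/(162 - 71) = 1/91 ≈ 0.010989)
N = -8462/29029 (N = (1/91 - 93)/(293 + 26) = -8462/91/319 = -8462/91*1/319 = -8462/29029 ≈ -0.29150)
N*(1523 - 693) = -8462*(1523 - 693)/29029 = -8462/29029*830 = -7023460/29029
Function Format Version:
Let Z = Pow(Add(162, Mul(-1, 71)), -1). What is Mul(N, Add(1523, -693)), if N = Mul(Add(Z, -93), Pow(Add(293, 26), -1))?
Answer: Rational(-7023460, 29029) ≈ -241.95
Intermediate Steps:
Z = Rational(1, 91) (Z = Pow(Add(162, -71), -1) = Pow(91, -1) = Rational(1, 91) ≈ 0.010989)
N = Rational(-8462, 29029) (N = Mul(Add(Rational(1, 91), -93), Pow(Add(293, 26), -1)) = Mul(Rational(-8462, 91), Pow(319, -1)) = Mul(Rational(-8462, 91), Rational(1, 319)) = Rational(-8462, 29029) ≈ -0.29150)
Mul(N, Add(1523, -693)) = Mul(Rational(-8462, 29029), Add(1523, -693)) = Mul(Rational(-8462, 29029), 830) = Rational(-7023460, 29029)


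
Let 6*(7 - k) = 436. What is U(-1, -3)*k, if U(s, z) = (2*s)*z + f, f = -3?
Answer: -197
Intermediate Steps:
k = -197/3 (k = 7 - ⅙*436 = 7 - 218/3 = -197/3 ≈ -65.667)
U(s, z) = -3 + 2*s*z (U(s, z) = (2*s)*z - 3 = 2*s*z - 3 = -3 + 2*s*z)
U(-1, -3)*k = (-3 + 2*(-1)*(-3))*(-197/3) = (-3 + 6)*(-197/3) = 3*(-197/3) = -197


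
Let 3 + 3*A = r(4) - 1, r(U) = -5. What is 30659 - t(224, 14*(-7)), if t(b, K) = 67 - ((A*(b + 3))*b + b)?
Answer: -121728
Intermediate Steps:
A = -3 (A = -1 + (-5 - 1)/3 = -1 + (⅓)*(-6) = -1 - 2 = -3)
t(b, K) = 67 - b - b*(-9 - 3*b) (t(b, K) = 67 - ((-3*(b + 3))*b + b) = 67 - ((-3*(3 + b))*b + b) = 67 - ((-9 - 3*b)*b + b) = 67 - (b*(-9 - 3*b) + b) = 67 - (b + b*(-9 - 3*b)) = 67 + (-b - b*(-9 - 3*b)) = 67 - b - b*(-9 - 3*b))
30659 - t(224, 14*(-7)) = 30659 - (67 + 3*224² + 8*224) = 30659 - (67 + 3*50176 + 1792) = 30659 - (67 + 150528 + 1792) = 30659 - 1*152387 = 30659 - 152387 = -121728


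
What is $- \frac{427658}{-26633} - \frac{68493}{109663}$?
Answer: $\frac{45074085185}{2920654679} \approx 15.433$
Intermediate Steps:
$- \frac{427658}{-26633} - \frac{68493}{109663} = \left(-427658\right) \left(- \frac{1}{26633}\right) - \frac{68493}{109663} = \frac{427658}{26633} - \frac{68493}{109663} = \frac{45074085185}{2920654679}$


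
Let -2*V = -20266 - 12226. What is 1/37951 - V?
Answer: -616551945/37951 ≈ -16246.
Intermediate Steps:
V = 16246 (V = -(-20266 - 12226)/2 = -½*(-32492) = 16246)
1/37951 - V = 1/37951 - 1*16246 = 1/37951 - 16246 = -616551945/37951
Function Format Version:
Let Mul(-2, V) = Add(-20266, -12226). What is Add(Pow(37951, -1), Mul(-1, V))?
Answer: Rational(-616551945, 37951) ≈ -16246.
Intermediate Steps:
V = 16246 (V = Mul(Rational(-1, 2), Add(-20266, -12226)) = Mul(Rational(-1, 2), -32492) = 16246)
Add(Pow(37951, -1), Mul(-1, V)) = Add(Pow(37951, -1), Mul(-1, 16246)) = Add(Rational(1, 37951), -16246) = Rational(-616551945, 37951)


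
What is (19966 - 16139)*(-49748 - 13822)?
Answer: -243282390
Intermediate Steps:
(19966 - 16139)*(-49748 - 13822) = 3827*(-63570) = -243282390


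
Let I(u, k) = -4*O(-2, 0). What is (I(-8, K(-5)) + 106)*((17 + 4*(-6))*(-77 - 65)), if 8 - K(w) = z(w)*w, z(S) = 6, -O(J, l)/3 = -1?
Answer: 93436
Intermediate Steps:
O(J, l) = 3 (O(J, l) = -3*(-1) = 3)
K(w) = 8 - 6*w
I(u, k) = -12 (I(u, k) = -4*3 = -12)
(I(-8, K(-5)) + 106)*((17 + 4*(-6))*(-77 - 65)) = (-12 + 106)*((17 + 4*(-6))*(-77 - 65)) = 94*((17 - 24)*(-142)) = 94*(-7*(-142)) = 94*994 = 93436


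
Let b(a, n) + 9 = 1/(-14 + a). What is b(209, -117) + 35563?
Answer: 6933031/195 ≈ 35554.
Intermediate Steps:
b(a, n) = -9 + 1/(-14 + a)
b(209, -117) + 35563 = (127 - 9*209)/(-14 + 209) + 35563 = (127 - 1881)/195 + 35563 = (1/195)*(-1754) + 35563 = -1754/195 + 35563 = 6933031/195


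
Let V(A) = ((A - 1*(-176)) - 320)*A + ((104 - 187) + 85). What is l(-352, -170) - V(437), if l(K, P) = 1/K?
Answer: -45071137/352 ≈ -1.2804e+5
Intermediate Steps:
V(A) = 2 + A*(-144 + A) (V(A) = ((A + 176) - 320)*A + (-83 + 85) = ((176 + A) - 320)*A + 2 = (-144 + A)*A + 2 = A*(-144 + A) + 2 = 2 + A*(-144 + A))
l(-352, -170) - V(437) = 1/(-352) - (2 + 437² - 144*437) = -1/352 - (2 + 190969 - 62928) = -1/352 - 1*128043 = -1/352 - 128043 = -45071137/352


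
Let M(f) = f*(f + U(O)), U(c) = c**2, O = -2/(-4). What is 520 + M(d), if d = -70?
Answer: 10805/2 ≈ 5402.5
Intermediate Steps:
O = 1/2 (O = -2*(-1/4) = 1/2 ≈ 0.50000)
M(f) = f*(1/4 + f) (M(f) = f*(f + (1/2)**2) = f*(f + 1/4) = f*(1/4 + f))
520 + M(d) = 520 - 70*(1/4 - 70) = 520 - 70*(-279/4) = 520 + 9765/2 = 10805/2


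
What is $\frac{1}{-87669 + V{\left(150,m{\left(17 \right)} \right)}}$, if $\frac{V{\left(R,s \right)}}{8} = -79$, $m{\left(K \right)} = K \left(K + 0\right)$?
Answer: $- \frac{1}{88301} \approx -1.1325 \cdot 10^{-5}$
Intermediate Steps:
$m{\left(K \right)} = K^{2}$ ($m{\left(K \right)} = K K = K^{2}$)
$V{\left(R,s \right)} = -632$ ($V{\left(R,s \right)} = 8 \left(-79\right) = -632$)
$\frac{1}{-87669 + V{\left(150,m{\left(17 \right)} \right)}} = \frac{1}{-87669 - 632} = \frac{1}{-88301} = - \frac{1}{88301}$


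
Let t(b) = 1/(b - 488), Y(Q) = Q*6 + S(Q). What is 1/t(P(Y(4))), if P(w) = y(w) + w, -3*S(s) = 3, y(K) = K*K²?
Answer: 11702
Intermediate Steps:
y(K) = K³
S(s) = -1 (S(s) = -⅓*3 = -1)
Y(Q) = -1 + 6*Q (Y(Q) = Q*6 - 1 = 6*Q - 1 = -1 + 6*Q)
P(w) = w + w³ (P(w) = w³ + w = w + w³)
t(b) = 1/(-488 + b)
1/t(P(Y(4))) = 1/(1/(-488 + ((-1 + 6*4) + (-1 + 6*4)³))) = 1/(1/(-488 + ((-1 + 24) + (-1 + 24)³))) = 1/(1/(-488 + (23 + 23³))) = 1/(1/(-488 + (23 + 12167))) = 1/(1/(-488 + 12190)) = 1/(1/11702) = 11702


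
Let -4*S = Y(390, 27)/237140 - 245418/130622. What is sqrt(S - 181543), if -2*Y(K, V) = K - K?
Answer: I*sqrt(3097498055794513)/130622 ≈ 426.08*I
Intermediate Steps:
Y(K, V) = 0 (Y(K, V) = -(K - K)/2 = -1/2*0 = 0)
S = 122709/261244 (S = -(0/237140 - 245418/130622)/4 = -(0*(1/237140) - 245418*1/130622)/4 = -(0 - 122709/65311)/4 = -1/4*(-122709/65311) = 122709/261244 ≈ 0.46971)
sqrt(S - 181543) = sqrt(122709/261244 - 181543) = sqrt(-47426896783/261244) = I*sqrt(3097498055794513)/130622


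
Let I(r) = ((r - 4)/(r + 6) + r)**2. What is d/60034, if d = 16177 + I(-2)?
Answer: 64757/240136 ≈ 0.26967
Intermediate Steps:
I(r) = (r + (-4 + r)/(6 + r))**2 (I(r) = ((-4 + r)/(6 + r) + r)**2 = (r + (-4 + r)/(6 + r))**2)
d = 64757/4 (d = 16177 + (-4 + (-2)**2 + 7*(-2))**2/(6 - 2)**2 = 16177 + (-4 + 4 - 14)**2/4**2 = 16177 + (1/16)*(-14)**2 = 16177 + (1/16)*196 = 16177 + 49/4 = 64757/4 ≈ 16189.)
d/60034 = (64757/4)/60034 = (64757/4)*(1/60034) = 64757/240136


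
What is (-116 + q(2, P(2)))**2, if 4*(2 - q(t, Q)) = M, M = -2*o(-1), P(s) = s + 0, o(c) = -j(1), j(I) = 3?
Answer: 53361/4 ≈ 13340.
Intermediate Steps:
o(c) = -3 (o(c) = -1*3 = -3)
P(s) = s
M = 6 (M = -2*(-3) = 6)
q(t, Q) = 1/2 (q(t, Q) = 2 - 1/4*6 = 2 - 3/2 = 1/2)
(-116 + q(2, P(2)))**2 = (-116 + 1/2)**2 = (-231/2)**2 = 53361/4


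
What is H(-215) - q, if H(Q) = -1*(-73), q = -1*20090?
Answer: 20163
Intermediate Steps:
q = -20090
H(Q) = 73
H(-215) - q = 73 - 1*(-20090) = 73 + 20090 = 20163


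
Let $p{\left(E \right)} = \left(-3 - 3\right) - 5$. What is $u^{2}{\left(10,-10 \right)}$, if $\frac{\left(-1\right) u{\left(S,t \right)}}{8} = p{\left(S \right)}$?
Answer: $7744$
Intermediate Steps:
$p{\left(E \right)} = -11$ ($p{\left(E \right)} = -6 - 5 = -11$)
$u{\left(S,t \right)} = 88$ ($u{\left(S,t \right)} = \left(-8\right) \left(-11\right) = 88$)
$u^{2}{\left(10,-10 \right)} = 88^{2} = 7744$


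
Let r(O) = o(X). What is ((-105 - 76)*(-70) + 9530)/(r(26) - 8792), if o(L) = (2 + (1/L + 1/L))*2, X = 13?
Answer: -2405/952 ≈ -2.5263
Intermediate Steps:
o(L) = 4 + 4/L (o(L) = (2 + (1/L + 1/L))*2 = (2 + 2/L)*2 = 4 + 4/L)
r(O) = 56/13 (r(O) = 4 + 4/13 = 56/13)
((-105 - 76)*(-70) + 9530)/(r(26) - 8792) = ((-105 - 76)*(-70) + 9530)/(56/13 - 8792) = (-181*(-70) + 9530)/(-114240/13) = (12670 + 9530)*(-13/114240) = 22200*(-13/114240) = -2405/952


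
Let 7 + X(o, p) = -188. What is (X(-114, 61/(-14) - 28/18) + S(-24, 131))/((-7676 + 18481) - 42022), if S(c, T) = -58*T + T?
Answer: 7662/31217 ≈ 0.24544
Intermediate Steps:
S(c, T) = -57*T
X(o, p) = -195 (X(o, p) = -7 - 188 = -195)
(X(-114, 61/(-14) - 28/18) + S(-24, 131))/((-7676 + 18481) - 42022) = (-195 - 57*131)/((-7676 + 18481) - 42022) = (-195 - 7467)/(10805 - 42022) = -7662/(-31217) = -7662*(-1/31217) = 7662/31217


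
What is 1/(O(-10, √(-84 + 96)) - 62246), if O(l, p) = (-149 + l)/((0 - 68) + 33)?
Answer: -35/2178451 ≈ -1.6066e-5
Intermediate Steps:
O(l, p) = 149/35 - l/35 (O(l, p) = (-149 + l)/(-68 + 33) = (-149 + l)/(-35) = (-149 + l)*(-1/35) = 149/35 - l/35)
1/(O(-10, √(-84 + 96)) - 62246) = 1/((149/35 - 1/35*(-10)) - 62246) = 1/((149/35 + 2/7) - 62246) = 1/(159/35 - 62246) = 1/(-2178451/35) = -35/2178451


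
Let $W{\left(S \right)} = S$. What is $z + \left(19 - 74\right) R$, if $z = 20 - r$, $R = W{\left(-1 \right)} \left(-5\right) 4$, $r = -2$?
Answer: $-1078$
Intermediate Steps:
$R = 20$ ($R = \left(-1\right) \left(-5\right) 4 = 5 \cdot 4 = 20$)
$z = 22$ ($z = 20 - -2 = 20 + 2 = 22$)
$z + \left(19 - 74\right) R = 22 + \left(19 - 74\right) 20 = 22 - 1100 = -1078$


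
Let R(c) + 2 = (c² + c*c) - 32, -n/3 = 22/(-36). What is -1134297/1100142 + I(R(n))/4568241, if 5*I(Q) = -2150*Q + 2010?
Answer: -574266194447/558412643358 ≈ -1.0284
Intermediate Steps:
n = 11/6 (n = -66/(-36) = -66*(-1)/36 = -3*(-11/18) = 11/6 ≈ 1.8333)
R(c) = -34 + 2*c² (R(c) = -2 + ((c² + c*c) - 32) = -2 + ((c² + c²) - 32) = -2 + (2*c² - 32) = -2 + (-32 + 2*c²) = -34 + 2*c²)
I(Q) = 402 - 430*Q (I(Q) = (-2150*Q + 2010)/5 = (2010 - 2150*Q)/5 = 402 - 430*Q)
-1134297/1100142 + I(R(n))/4568241 = -1134297/1100142 + (402 - 430*(-34 + 2*(11/6)²))/4568241 = -1134297*1/1100142 + (402 - 430*(-34 + 2*(121/36)))*(1/4568241) = -42011/40746 + (402 - 430*(-34 + 121/18))*(1/4568241) = -42011/40746 + (402 - 430*(-491/18))*(1/4568241) = -42011/40746 + (402 + 105565/9)*(1/4568241) = -42011/40746 + (109183/9)*(1/4568241) = -42011/40746 + 109183/41114169 = -574266194447/558412643358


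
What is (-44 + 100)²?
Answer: 3136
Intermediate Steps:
(-44 + 100)² = 56² = 3136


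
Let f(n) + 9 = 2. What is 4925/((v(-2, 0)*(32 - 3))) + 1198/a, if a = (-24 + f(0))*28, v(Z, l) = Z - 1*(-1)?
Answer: -2154821/12586 ≈ -171.21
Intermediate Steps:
v(Z, l) = 1 + Z (v(Z, l) = Z + 1 = 1 + Z)
f(n) = -7 (f(n) = -9 + 2 = -7)
a = -868 (a = (-24 - 7)*28 = -31*28 = -868)
4925/((v(-2, 0)*(32 - 3))) + 1198/a = 4925/(((1 - 2)*(32 - 3))) + 1198/(-868) = 4925/((-1*29)) + 1198*(-1/868) = 4925/(-29) - 599/434 = 4925*(-1/29) - 599/434 = -4925/29 - 599/434 = -2154821/12586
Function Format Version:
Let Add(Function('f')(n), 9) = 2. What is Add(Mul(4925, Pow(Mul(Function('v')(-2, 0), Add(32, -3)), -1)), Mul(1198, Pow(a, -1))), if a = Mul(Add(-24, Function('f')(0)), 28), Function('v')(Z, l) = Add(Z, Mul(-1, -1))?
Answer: Rational(-2154821, 12586) ≈ -171.21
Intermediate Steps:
Function('v')(Z, l) = Add(1, Z) (Function('v')(Z, l) = Add(Z, 1) = Add(1, Z))
Function('f')(n) = -7 (Function('f')(n) = Add(-9, 2) = -7)
a = -868 (a = Mul(Add(-24, -7), 28) = Mul(-31, 28) = -868)
Add(Mul(4925, Pow(Mul(Function('v')(-2, 0), Add(32, -3)), -1)), Mul(1198, Pow(a, -1))) = Add(Mul(4925, Pow(Mul(Add(1, -2), Add(32, -3)), -1)), Mul(1198, Pow(-868, -1))) = Add(Mul(4925, Pow(Mul(-1, 29), -1)), Mul(1198, Rational(-1, 868))) = Add(Mul(4925, Pow(-29, -1)), Rational(-599, 434)) = Add(Mul(4925, Rational(-1, 29)), Rational(-599, 434)) = Add(Rational(-4925, 29), Rational(-599, 434)) = Rational(-2154821, 12586)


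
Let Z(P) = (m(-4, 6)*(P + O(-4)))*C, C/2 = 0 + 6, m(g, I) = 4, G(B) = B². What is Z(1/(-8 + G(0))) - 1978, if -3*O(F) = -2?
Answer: -1952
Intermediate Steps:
O(F) = ⅔ (O(F) = -⅓*(-2) = ⅔)
C = 12 (C = 2*(0 + 6) = 2*6 = 12)
Z(P) = 32 + 48*P (Z(P) = (4*(P + ⅔))*12 = (4*(⅔ + P))*12 = (8/3 + 4*P)*12 = 32 + 48*P)
Z(1/(-8 + G(0))) - 1978 = (32 + 48/(-8 + 0²)) - 1978 = (32 + 48/(-8 + 0)) - 1978 = (32 + 48/(-8)) - 1978 = (32 + 48*(-⅛)) - 1978 = (32 - 6) - 1978 = 26 - 1978 = -1952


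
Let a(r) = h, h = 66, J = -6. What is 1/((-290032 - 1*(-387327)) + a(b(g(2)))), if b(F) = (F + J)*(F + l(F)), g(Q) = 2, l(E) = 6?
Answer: 1/97361 ≈ 1.0271e-5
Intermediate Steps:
b(F) = (-6 + F)*(6 + F) (b(F) = (F - 6)*(F + 6) = (-6 + F)*(6 + F))
a(r) = 66
1/((-290032 - 1*(-387327)) + a(b(g(2)))) = 1/((-290032 - 1*(-387327)) + 66) = 1/((-290032 + 387327) + 66) = 1/(97295 + 66) = 1/97361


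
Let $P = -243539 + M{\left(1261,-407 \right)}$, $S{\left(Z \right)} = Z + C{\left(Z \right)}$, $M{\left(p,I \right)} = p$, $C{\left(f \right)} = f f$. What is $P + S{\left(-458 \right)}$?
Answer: $-32972$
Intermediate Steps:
$C{\left(f \right)} = f^{2}$
$S{\left(Z \right)} = Z + Z^{2}$
$P = -242278$ ($P = -243539 + 1261 = -242278$)
$P + S{\left(-458 \right)} = -242278 - 458 \left(1 - 458\right) = -242278 - -209306 = -242278 + 209306 = -32972$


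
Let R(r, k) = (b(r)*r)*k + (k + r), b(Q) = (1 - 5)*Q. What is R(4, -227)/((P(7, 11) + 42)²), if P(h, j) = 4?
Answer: 14305/2116 ≈ 6.7604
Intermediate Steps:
b(Q) = -4*Q
R(r, k) = k + r - 4*k*r² (R(r, k) = ((-4*r)*r)*k + (k + r) = (-4*r²)*k + (k + r) = -4*k*r² + (k + r) = k + r - 4*k*r²)
R(4, -227)/((P(7, 11) + 42)²) = (-227 + 4 - 4*(-227)*4²)/((4 + 42)²) = (-227 + 4 - 4*(-227)*16)/(46²) = (-227 + 4 + 14528)/2116 = 14305*(1/2116) = 14305/2116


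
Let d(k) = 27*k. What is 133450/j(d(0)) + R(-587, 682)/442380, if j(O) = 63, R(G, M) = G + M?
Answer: 3935707799/1857996 ≈ 2118.3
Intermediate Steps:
133450/j(d(0)) + R(-587, 682)/442380 = 133450/63 + (-587 + 682)/442380 = 133450*(1/63) + 95*(1/442380) = 133450/63 + 19/88476 = 3935707799/1857996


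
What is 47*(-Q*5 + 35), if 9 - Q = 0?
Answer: -470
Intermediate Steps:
Q = 9 (Q = 9 - 1*0 = 9 + 0 = 9)
47*(-Q*5 + 35) = 47*(-1*9*5 + 35) = 47*(-9*5 + 35) = 47*(-45 + 35) = 47*(-10) = -470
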